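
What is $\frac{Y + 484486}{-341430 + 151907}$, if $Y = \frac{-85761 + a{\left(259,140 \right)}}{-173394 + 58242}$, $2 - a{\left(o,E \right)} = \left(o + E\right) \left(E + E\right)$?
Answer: $- \frac{55789729351}{21823952496} \approx -2.5564$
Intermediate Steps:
$a{\left(o,E \right)} = 2 - 2 E \left(E + o\right)$ ($a{\left(o,E \right)} = 2 - \left(o + E\right) \left(E + E\right) = 2 - \left(E + o\right) 2 E = 2 - 2 E \left(E + o\right)$)
$Y = \frac{197479}{115152}$ ($Y = \frac{-85761 - \left(-2 + 39200 + 72520\right)}{-173394 + 58242} = \frac{-85761 - 111718}{-115152} = \left(-85761 - 111718\right) \left(- \frac{1}{115152}\right) = \left(-197479\right) \left(- \frac{1}{115152}\right) = \frac{197479}{115152} \approx 1.7149$)
$\frac{Y + 484486}{-341430 + 151907} = \frac{\frac{197479}{115152} + 484486}{-341430 + 151907} = \frac{55789729351}{115152 \left(-189523\right)} = \frac{55789729351}{115152} \left(- \frac{1}{189523}\right) = - \frac{55789729351}{21823952496}$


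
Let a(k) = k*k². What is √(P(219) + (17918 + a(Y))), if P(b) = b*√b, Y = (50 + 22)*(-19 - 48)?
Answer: √(-112259170306 + 219*√219) ≈ 3.3505e+5*I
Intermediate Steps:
Y = -4824 (Y = 72*(-67) = -4824)
a(k) = k³
P(b) = b^(3/2)
√(P(219) + (17918 + a(Y))) = √(219^(3/2) + (17918 + (-4824)³)) = √(219*√219 + (17918 - 112259188224)) = √(219*√219 - 112259170306) = √(-112259170306 + 219*√219)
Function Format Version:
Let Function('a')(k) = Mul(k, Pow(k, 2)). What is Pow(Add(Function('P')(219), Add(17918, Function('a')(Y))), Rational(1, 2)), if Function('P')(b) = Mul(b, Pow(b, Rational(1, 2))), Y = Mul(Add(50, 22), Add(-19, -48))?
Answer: Pow(Add(-112259170306, Mul(219, Pow(219, Rational(1, 2)))), Rational(1, 2)) ≈ Mul(3.3505e+5, I)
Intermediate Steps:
Y = -4824 (Y = Mul(72, -67) = -4824)
Function('a')(k) = Pow(k, 3)
Function('P')(b) = Pow(b, Rational(3, 2))
Pow(Add(Function('P')(219), Add(17918, Function('a')(Y))), Rational(1, 2)) = Pow(Add(Pow(219, Rational(3, 2)), Add(17918, Pow(-4824, 3))), Rational(1, 2)) = Pow(Add(Mul(219, Pow(219, Rational(1, 2))), Add(17918, -112259188224)), Rational(1, 2)) = Pow(Add(Mul(219, Pow(219, Rational(1, 2))), -112259170306), Rational(1, 2)) = Pow(Add(-112259170306, Mul(219, Pow(219, Rational(1, 2)))), Rational(1, 2))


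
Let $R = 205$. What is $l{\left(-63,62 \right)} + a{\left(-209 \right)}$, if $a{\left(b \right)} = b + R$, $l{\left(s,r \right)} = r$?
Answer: $58$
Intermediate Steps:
$a{\left(b \right)} = 205 + b$ ($a{\left(b \right)} = b + 205 = 205 + b$)
$l{\left(-63,62 \right)} + a{\left(-209 \right)} = 62 + \left(205 - 209\right) = 62 - 4 = 58$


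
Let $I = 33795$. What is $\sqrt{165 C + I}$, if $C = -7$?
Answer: $8 \sqrt{510} \approx 180.67$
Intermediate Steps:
$\sqrt{165 C + I} = \sqrt{165 \left(-7\right) + 33795} = \sqrt{-1155 + 33795} = \sqrt{32640} = 8 \sqrt{510}$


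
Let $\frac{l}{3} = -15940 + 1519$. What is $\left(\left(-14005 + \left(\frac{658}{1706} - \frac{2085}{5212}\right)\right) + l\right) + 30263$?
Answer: $- \frac{120059864937}{4445836} \approx -27005.0$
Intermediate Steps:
$l = -43263$ ($l = 3 \left(-15940 + 1519\right) = 3 \left(-14421\right) = -43263$)
$\left(\left(-14005 + \left(\frac{658}{1706} - \frac{2085}{5212}\right)\right) + l\right) + 30263 = \left(\left(-14005 + \left(\frac{658}{1706} - \frac{2085}{5212}\right)\right) - 43263\right) + 30263 = \left(\left(-14005 + \left(658 \cdot \frac{1}{1706} - \frac{2085}{5212}\right)\right) - 43263\right) + 30263 = \left(\left(-14005 + \left(\frac{329}{853} - \frac{2085}{5212}\right)\right) - 43263\right) + 30263 = \left(\left(-14005 - \frac{63757}{4445836}\right) - 43263\right) + 30263 = \left(- \frac{62263996937}{4445836} - 43263\right) + 30263 = - \frac{254604199805}{4445836} + 30263 = - \frac{120059864937}{4445836}$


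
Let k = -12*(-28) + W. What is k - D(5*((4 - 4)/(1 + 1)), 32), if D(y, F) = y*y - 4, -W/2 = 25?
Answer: 290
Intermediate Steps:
W = -50 (W = -2*25 = -50)
D(y, F) = -4 + y² (D(y, F) = y² - 4 = -4 + y²)
k = 286 (k = -12*(-28) - 50 = 336 - 50 = 286)
k - D(5*((4 - 4)/(1 + 1)), 32) = 286 - (-4 + (5*((4 - 4)/(1 + 1)))²) = 286 - (-4 + (5*(0/2))²) = 286 - (-4 + (5*(0*(½)))²) = 286 - (-4 + (5*0)²) = 286 - (-4 + 0²) = 286 - (-4 + 0) = 286 - 1*(-4) = 286 + 4 = 290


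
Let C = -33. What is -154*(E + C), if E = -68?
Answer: 15554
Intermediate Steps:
-154*(E + C) = -154*(-68 - 33) = -154*(-101) = 15554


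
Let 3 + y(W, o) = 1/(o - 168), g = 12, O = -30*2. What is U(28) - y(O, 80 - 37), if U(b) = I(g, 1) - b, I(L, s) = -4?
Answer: -3624/125 ≈ -28.992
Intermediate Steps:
O = -60
y(W, o) = -3 + 1/(-168 + o) (y(W, o) = -3 + 1/(o - 168) = -3 + 1/(-168 + o))
U(b) = -4 - b
U(28) - y(O, 80 - 37) = (-4 - 1*28) - (505 - 3*(80 - 37))/(-168 + (80 - 37)) = (-4 - 28) - (505 - 3*43)/(-168 + 43) = -32 - (505 - 129)/(-125) = -32 - (-1)*376/125 = -32 - 1*(-376/125) = -32 + 376/125 = -3624/125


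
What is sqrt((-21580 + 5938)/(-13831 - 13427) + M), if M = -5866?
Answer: I*sqrt(1000459873)/413 ≈ 76.586*I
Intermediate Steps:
sqrt((-21580 + 5938)/(-13831 - 13427) + M) = sqrt((-21580 + 5938)/(-13831 - 13427) - 5866) = sqrt(-15642/(-27258) - 5866) = sqrt(-15642*(-1/27258) - 5866) = sqrt(237/413 - 5866) = sqrt(-2422421/413) = I*sqrt(1000459873)/413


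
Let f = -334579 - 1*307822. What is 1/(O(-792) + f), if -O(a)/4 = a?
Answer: -1/639233 ≈ -1.5644e-6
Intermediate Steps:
f = -642401 (f = -334579 - 307822 = -642401)
O(a) = -4*a
1/(O(-792) + f) = 1/(-4*(-792) - 642401) = 1/(3168 - 642401) = 1/(-639233) = -1/639233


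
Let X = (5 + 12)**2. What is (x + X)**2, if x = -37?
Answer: 63504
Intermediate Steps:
X = 289 (X = 17**2 = 289)
(x + X)**2 = (-37 + 289)**2 = 252**2 = 63504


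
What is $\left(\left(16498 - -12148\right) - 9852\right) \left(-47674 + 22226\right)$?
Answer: $-478269712$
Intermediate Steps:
$\left(\left(16498 - -12148\right) - 9852\right) \left(-47674 + 22226\right) = \left(\left(16498 + 12148\right) - 9852\right) \left(-25448\right) = \left(28646 - 9852\right) \left(-25448\right) = 18794 \left(-25448\right) = -478269712$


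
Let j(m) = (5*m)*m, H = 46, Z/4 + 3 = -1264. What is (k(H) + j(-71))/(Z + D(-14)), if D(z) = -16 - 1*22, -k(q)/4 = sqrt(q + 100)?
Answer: -25205/5106 + 2*sqrt(146)/2553 ≈ -4.9269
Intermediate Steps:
Z = -5068 (Z = -12 + 4*(-1264) = -12 - 5056 = -5068)
j(m) = 5*m**2
k(q) = -4*sqrt(100 + q) (k(q) = -4*sqrt(q + 100) = -4*sqrt(100 + q))
D(z) = -38 (D(z) = -16 - 22 = -38)
(k(H) + j(-71))/(Z + D(-14)) = (-4*sqrt(100 + 46) + 5*(-71)**2)/(-5068 - 38) = (-4*sqrt(146) + 5*5041)/(-5106) = (-4*sqrt(146) + 25205)*(-1/5106) = (25205 - 4*sqrt(146))*(-1/5106) = -25205/5106 + 2*sqrt(146)/2553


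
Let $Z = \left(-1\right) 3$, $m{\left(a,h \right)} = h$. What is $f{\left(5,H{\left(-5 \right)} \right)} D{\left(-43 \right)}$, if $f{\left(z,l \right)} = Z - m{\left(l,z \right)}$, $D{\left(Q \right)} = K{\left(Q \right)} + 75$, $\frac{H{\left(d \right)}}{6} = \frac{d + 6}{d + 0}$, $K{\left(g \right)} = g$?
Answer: $-256$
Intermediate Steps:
$Z = -3$
$H{\left(d \right)} = \frac{6 \left(6 + d\right)}{d}$ ($H{\left(d \right)} = 6 \frac{d + 6}{d + 0} = 6 \frac{6 + d}{d} = \frac{6 \left(6 + d\right)}{d}$)
$D{\left(Q \right)} = 75 + Q$ ($D{\left(Q \right)} = Q + 75 = 75 + Q$)
$f{\left(z,l \right)} = -3 - z$
$f{\left(5,H{\left(-5 \right)} \right)} D{\left(-43 \right)} = \left(-3 - 5\right) \left(75 - 43\right) = \left(-3 - 5\right) 32 = \left(-8\right) 32 = -256$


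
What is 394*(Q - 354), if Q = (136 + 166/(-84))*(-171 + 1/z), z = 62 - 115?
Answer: -10206424220/1113 ≈ -9.1702e+6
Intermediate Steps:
z = -53
Q = -25510628/1113 (Q = (136 + 166/(-84))*(-171 + 1/(-53)) = (136 + 166*(-1/84))*(-171 - 1/53) = (136 - 83/42)*(-9064/53) = (5629/42)*(-9064/53) = -25510628/1113 ≈ -22921.)
394*(Q - 354) = 394*(-25510628/1113 - 354) = 394*(-25904630/1113) = -10206424220/1113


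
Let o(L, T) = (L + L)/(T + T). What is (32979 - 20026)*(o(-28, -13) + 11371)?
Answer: 1915114003/13 ≈ 1.4732e+8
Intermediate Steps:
o(L, T) = L/T (o(L, T) = (2*L)/((2*T)) = (2*L)*(1/(2*T)) = L/T)
(32979 - 20026)*(o(-28, -13) + 11371) = (32979 - 20026)*(-28/(-13) + 11371) = 12953*(-28*(-1/13) + 11371) = 12953*(28/13 + 11371) = 12953*(147851/13) = 1915114003/13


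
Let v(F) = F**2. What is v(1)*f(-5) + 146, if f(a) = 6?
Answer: 152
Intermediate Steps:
v(1)*f(-5) + 146 = 1**2*6 + 146 = 1*6 + 146 = 6 + 146 = 152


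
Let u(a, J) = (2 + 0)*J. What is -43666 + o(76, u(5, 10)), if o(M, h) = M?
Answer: -43590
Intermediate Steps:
u(a, J) = 2*J
-43666 + o(76, u(5, 10)) = -43666 + 76 = -43590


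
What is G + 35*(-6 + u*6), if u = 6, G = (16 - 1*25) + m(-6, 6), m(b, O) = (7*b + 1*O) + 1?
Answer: 1006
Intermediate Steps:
m(b, O) = 1 + O + 7*b (m(b, O) = (7*b + O) + 1 = (O + 7*b) + 1 = 1 + O + 7*b)
G = -44 (G = (16 - 1*25) + (1 + 6 + 7*(-6)) = (16 - 25) + (1 + 6 - 42) = -9 - 35 = -44)
G + 35*(-6 + u*6) = -44 + 35*(-6 + 6*6) = -44 + 35*(-6 + 36) = -44 + 35*30 = -44 + 1050 = 1006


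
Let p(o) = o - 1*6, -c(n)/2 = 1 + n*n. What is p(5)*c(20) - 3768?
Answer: -2966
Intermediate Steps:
c(n) = -2 - 2*n**2 (c(n) = -2*(1 + n*n) = -2*(1 + n**2) = -2 - 2*n**2)
p(o) = -6 + o (p(o) = o - 6 = -6 + o)
p(5)*c(20) - 3768 = (-6 + 5)*(-2 - 2*20**2) - 3768 = -(-2 - 2*400) - 3768 = -(-2 - 800) - 3768 = -1*(-802) - 3768 = 802 - 3768 = -2966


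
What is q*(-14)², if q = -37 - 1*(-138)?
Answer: 19796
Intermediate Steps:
q = 101 (q = -37 + 138 = 101)
q*(-14)² = 101*(-14)² = 101*196 = 19796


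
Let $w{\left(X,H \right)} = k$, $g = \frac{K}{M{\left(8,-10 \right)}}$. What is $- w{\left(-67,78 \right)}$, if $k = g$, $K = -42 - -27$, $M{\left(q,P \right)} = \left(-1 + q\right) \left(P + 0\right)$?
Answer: $- \frac{3}{14} \approx -0.21429$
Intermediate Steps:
$M{\left(q,P \right)} = P \left(-1 + q\right)$ ($M{\left(q,P \right)} = \left(-1 + q\right) P = P \left(-1 + q\right)$)
$K = -15$ ($K = -42 + 27 = -15$)
$g = \frac{3}{14}$ ($g = - \frac{15}{\left(-10\right) \left(-1 + 8\right)} = - \frac{15}{\left(-10\right) 7} = - \frac{15}{-70} = \left(-15\right) \left(- \frac{1}{70}\right) = \frac{3}{14} \approx 0.21429$)
$k = \frac{3}{14} \approx 0.21429$
$w{\left(X,H \right)} = \frac{3}{14}$
$- w{\left(-67,78 \right)} = \left(-1\right) \frac{3}{14} = - \frac{3}{14}$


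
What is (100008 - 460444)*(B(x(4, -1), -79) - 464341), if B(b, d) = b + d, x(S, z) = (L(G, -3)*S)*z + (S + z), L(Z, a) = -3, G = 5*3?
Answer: 167388280580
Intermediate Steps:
G = 15
x(S, z) = S + z - 3*S*z (x(S, z) = (-3*S)*z + (S + z) = -3*S*z + (S + z) = S + z - 3*S*z)
(100008 - 460444)*(B(x(4, -1), -79) - 464341) = (100008 - 460444)*(((4 - 1 - 3*4*(-1)) - 79) - 464341) = -360436*(((4 - 1 + 12) - 79) - 464341) = -360436*((15 - 79) - 464341) = -360436*(-64 - 464341) = -360436*(-464405) = 167388280580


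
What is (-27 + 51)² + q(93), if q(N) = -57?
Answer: 519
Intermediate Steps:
(-27 + 51)² + q(93) = (-27 + 51)² - 57 = 24² - 57 = 576 - 57 = 519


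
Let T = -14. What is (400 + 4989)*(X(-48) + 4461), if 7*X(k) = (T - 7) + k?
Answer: 167910462/7 ≈ 2.3987e+7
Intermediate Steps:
X(k) = -3 + k/7 (X(k) = ((-14 - 7) + k)/7 = (-21 + k)/7 = -3 + k/7)
(400 + 4989)*(X(-48) + 4461) = (400 + 4989)*((-3 + (⅐)*(-48)) + 4461) = 5389*((-3 - 48/7) + 4461) = 5389*(-69/7 + 4461) = 5389*(31158/7) = 167910462/7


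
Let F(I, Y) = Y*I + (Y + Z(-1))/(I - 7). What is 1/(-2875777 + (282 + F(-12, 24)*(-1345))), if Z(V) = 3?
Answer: -19/47238250 ≈ -4.0222e-7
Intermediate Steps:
F(I, Y) = I*Y + (3 + Y)/(-7 + I) (F(I, Y) = Y*I + (Y + 3)/(I - 7) = I*Y + (3 + Y)/(-7 + I))
1/(-2875777 + (282 + F(-12, 24)*(-1345))) = 1/(-2875777 + (282 + ((3 + 24 + 24*(-12)**2 - 7*(-12)*24)/(-7 - 12))*(-1345))) = 1/(-2875777 + (282 + ((3 + 24 + 24*144 + 2016)/(-19))*(-1345))) = 1/(-2875777 + (282 - (3 + 24 + 3456 + 2016)/19*(-1345))) = 1/(-2875777 + (282 - 1/19*5499*(-1345))) = 1/(-2875777 + (282 - 5499/19*(-1345))) = 1/(-2875777 + (282 + 7396155/19)) = 1/(-2875777 + 7401513/19) = 1/(-47238250/19) = -19/47238250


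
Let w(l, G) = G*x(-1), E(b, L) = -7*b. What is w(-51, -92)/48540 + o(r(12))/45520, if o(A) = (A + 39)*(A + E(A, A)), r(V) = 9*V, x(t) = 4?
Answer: -5800597/2761926 ≈ -2.1002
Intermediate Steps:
o(A) = -6*A*(39 + A) (o(A) = (A + 39)*(A - 7*A) = (39 + A)*(-6*A) = -6*A*(39 + A))
w(l, G) = 4*G (w(l, G) = G*4 = 4*G)
w(-51, -92)/48540 + o(r(12))/45520 = (4*(-92))/48540 + (6*(9*12)*(-39 - 9*12))/45520 = -368*1/48540 + (6*108*(-39 - 1*108))*(1/45520) = -92/12135 + (6*108*(-39 - 108))*(1/45520) = -92/12135 + (6*108*(-147))*(1/45520) = -92/12135 - 95256*1/45520 = -92/12135 - 11907/5690 = -5800597/2761926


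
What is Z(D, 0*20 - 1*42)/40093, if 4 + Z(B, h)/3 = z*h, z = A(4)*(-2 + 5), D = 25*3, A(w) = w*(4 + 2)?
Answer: -9084/40093 ≈ -0.22657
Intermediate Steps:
A(w) = 6*w (A(w) = w*6 = 6*w)
D = 75
z = 72 (z = (6*4)*(-2 + 5) = 24*3 = 72)
Z(B, h) = -12 + 216*h (Z(B, h) = -12 + 3*(72*h) = -12 + 216*h)
Z(D, 0*20 - 1*42)/40093 = (-12 + 216*(0*20 - 1*42))/40093 = (-12 + 216*(0 - 42))*(1/40093) = (-12 + 216*(-42))*(1/40093) = (-12 - 9072)*(1/40093) = -9084*1/40093 = -9084/40093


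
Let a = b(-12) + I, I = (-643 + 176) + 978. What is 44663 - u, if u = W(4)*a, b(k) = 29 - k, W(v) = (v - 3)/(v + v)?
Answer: 44594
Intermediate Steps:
W(v) = (-3 + v)/(2*v) (W(v) = (-3 + v)/((2*v)) = (-3 + v)*(1/(2*v)) = (-3 + v)/(2*v))
I = 511 (I = -467 + 978 = 511)
a = 552 (a = (29 - 1*(-12)) + 511 = (29 + 12) + 511 = 41 + 511 = 552)
u = 69 (u = ((½)*(-3 + 4)/4)*552 = ((½)*(¼)*1)*552 = (⅛)*552 = 69)
44663 - u = 44663 - 1*69 = 44663 - 69 = 44594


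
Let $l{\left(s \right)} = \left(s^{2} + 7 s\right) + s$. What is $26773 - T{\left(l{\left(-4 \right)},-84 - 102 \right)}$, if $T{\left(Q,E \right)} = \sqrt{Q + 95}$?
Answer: $26773 - \sqrt{79} \approx 26764.0$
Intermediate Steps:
$l{\left(s \right)} = s^{2} + 8 s$
$T{\left(Q,E \right)} = \sqrt{95 + Q}$
$26773 - T{\left(l{\left(-4 \right)},-84 - 102 \right)} = 26773 - \sqrt{95 - 4 \left(8 - 4\right)} = 26773 - \sqrt{95 - 16} = 26773 - \sqrt{79}$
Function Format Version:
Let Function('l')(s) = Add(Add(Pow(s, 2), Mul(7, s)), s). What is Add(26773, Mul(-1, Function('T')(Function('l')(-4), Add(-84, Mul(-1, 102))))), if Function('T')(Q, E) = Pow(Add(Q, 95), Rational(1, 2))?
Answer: Add(26773, Mul(-1, Pow(79, Rational(1, 2)))) ≈ 26764.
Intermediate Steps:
Function('l')(s) = Add(Pow(s, 2), Mul(8, s))
Function('T')(Q, E) = Pow(Add(95, Q), Rational(1, 2))
Add(26773, Mul(-1, Function('T')(Function('l')(-4), Add(-84, Mul(-1, 102))))) = Add(26773, Mul(-1, Pow(Add(95, Mul(-4, Add(8, -4))), Rational(1, 2)))) = Add(26773, Mul(-1, Pow(Add(95, Mul(-4, 4)), Rational(1, 2)))) = Add(26773, Mul(-1, Pow(Add(95, -16), Rational(1, 2)))) = Add(26773, Mul(-1, Pow(79, Rational(1, 2))))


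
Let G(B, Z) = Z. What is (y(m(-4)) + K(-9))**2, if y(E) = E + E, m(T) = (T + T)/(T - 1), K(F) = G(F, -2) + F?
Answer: 1521/25 ≈ 60.840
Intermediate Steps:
K(F) = -2 + F
m(T) = 2*T/(-1 + T) (m(T) = (2*T)/(-1 + T) = 2*T/(-1 + T))
y(E) = 2*E
(y(m(-4)) + K(-9))**2 = (2*(2*(-4)/(-1 - 4)) + (-2 - 9))**2 = (2*(2*(-4)/(-5)) - 11)**2 = (2*(2*(-4)*(-1/5)) - 11)**2 = (2*(8/5) - 11)**2 = (16/5 - 11)**2 = (-39/5)**2 = 1521/25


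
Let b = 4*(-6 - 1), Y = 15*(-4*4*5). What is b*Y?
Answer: 33600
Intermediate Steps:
Y = -1200 (Y = 15*(-16*5) = 15*(-80) = -1200)
b = -28 (b = 4*(-7) = -28)
b*Y = -28*(-1200) = 33600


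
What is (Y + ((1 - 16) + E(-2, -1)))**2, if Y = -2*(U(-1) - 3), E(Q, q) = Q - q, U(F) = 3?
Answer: 256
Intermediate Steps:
Y = 0 (Y = -2*(3 - 3) = -2*0 = 0)
(Y + ((1 - 16) + E(-2, -1)))**2 = (0 + ((1 - 16) + (-2 - 1*(-1))))**2 = (0 + (-15 + (-2 + 1)))**2 = (0 + (-15 - 1))**2 = (0 - 16)**2 = (-16)**2 = 256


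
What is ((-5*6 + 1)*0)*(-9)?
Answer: 0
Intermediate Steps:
((-5*6 + 1)*0)*(-9) = ((-30 + 1)*0)*(-9) = -29*0*(-9) = 0*(-9) = 0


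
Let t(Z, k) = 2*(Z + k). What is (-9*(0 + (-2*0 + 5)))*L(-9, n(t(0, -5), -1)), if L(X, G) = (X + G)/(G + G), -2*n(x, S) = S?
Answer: 765/2 ≈ 382.50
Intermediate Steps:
t(Z, k) = 2*Z + 2*k
n(x, S) = -S/2
L(X, G) = (G + X)/(2*G) (L(X, G) = (G + X)/((2*G)) = (G + X)*(1/(2*G)) = (G + X)/(2*G))
(-9*(0 + (-2*0 + 5)))*L(-9, n(t(0, -5), -1)) = (-9*(0 + (-2*0 + 5)))*((-1/2*(-1) - 9)/(2*((-1/2*(-1))))) = (-9*(0 + (0 + 5)))*((1/2 - 9)/(2*(1/2))) = (-9*(0 + 5))*((1/2)*2*(-17/2)) = -9*5*(-17/2) = -45*(-17/2) = 765/2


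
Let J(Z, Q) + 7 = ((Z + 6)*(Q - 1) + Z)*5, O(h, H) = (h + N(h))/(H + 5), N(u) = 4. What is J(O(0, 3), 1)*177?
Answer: -1593/2 ≈ -796.50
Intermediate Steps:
O(h, H) = (4 + h)/(5 + H) (O(h, H) = (h + 4)/(H + 5) = (4 + h)/(5 + H))
J(Z, Q) = -7 + 5*Z + 5*(-1 + Q)*(6 + Z) (J(Z, Q) = -7 + ((Z + 6)*(Q - 1) + Z)*5 = -7 + ((6 + Z)*(-1 + Q) + Z)*5 = -7 + ((-1 + Q)*(6 + Z) + Z)*5 = -7 + (Z + (-1 + Q)*(6 + Z))*5 = -7 + (5*Z + 5*(-1 + Q)*(6 + Z)) = -7 + 5*Z + 5*(-1 + Q)*(6 + Z))
J(O(0, 3), 1)*177 = (-37 + 30*1 + 5*1*((4 + 0)/(5 + 3)))*177 = (-37 + 30 + 5*1*(4/8))*177 = (-37 + 30 + 5*1*((1/8)*4))*177 = (-37 + 30 + 5*1*(1/2))*177 = (-37 + 30 + 5/2)*177 = -9/2*177 = -1593/2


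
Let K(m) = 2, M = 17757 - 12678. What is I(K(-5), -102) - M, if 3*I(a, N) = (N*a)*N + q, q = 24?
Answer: 1865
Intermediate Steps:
M = 5079
I(a, N) = 8 + a*N²/3 (I(a, N) = ((N*a)*N + 24)/3 = (a*N² + 24)/3 = (24 + a*N²)/3 = 8 + a*N²/3)
I(K(-5), -102) - M = (8 + (⅓)*2*(-102)²) - 1*5079 = (8 + (⅓)*2*10404) - 5079 = (8 + 6936) - 5079 = 6944 - 5079 = 1865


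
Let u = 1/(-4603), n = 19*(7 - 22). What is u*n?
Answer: 285/4603 ≈ 0.061916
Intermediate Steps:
n = -285 (n = 19*(-15) = -285)
u = -1/4603 ≈ -0.00021725
u*n = -1/4603*(-285) = 285/4603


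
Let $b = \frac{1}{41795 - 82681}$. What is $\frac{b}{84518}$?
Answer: $- \frac{1}{3455602948} \approx -2.8938 \cdot 10^{-10}$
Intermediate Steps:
$b = - \frac{1}{40886}$ ($b = \frac{1}{-40886} = - \frac{1}{40886} \approx -2.4458 \cdot 10^{-5}$)
$\frac{b}{84518} = - \frac{1}{40886 \cdot 84518} = \left(- \frac{1}{40886}\right) \frac{1}{84518} = - \frac{1}{3455602948}$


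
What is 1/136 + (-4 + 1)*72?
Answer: -29375/136 ≈ -215.99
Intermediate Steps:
1/136 + (-4 + 1)*72 = 1/136 - 3*72 = 1/136 - 216 = -29375/136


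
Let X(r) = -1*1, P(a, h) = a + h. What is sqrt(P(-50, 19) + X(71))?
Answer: 4*I*sqrt(2) ≈ 5.6569*I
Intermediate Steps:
X(r) = -1
sqrt(P(-50, 19) + X(71)) = sqrt((-50 + 19) - 1) = sqrt(-31 - 1) = sqrt(-32) = 4*I*sqrt(2)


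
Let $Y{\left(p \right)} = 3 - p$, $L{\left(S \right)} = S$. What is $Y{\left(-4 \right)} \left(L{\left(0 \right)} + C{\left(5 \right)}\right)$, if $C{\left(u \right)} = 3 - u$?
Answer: $-14$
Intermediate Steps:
$Y{\left(-4 \right)} \left(L{\left(0 \right)} + C{\left(5 \right)}\right) = \left(3 - -4\right) \left(0 + \left(3 - 5\right)\right) = \left(3 + 4\right) \left(0 + \left(3 - 5\right)\right) = 7 \left(0 - 2\right) = 7 \left(-2\right) = -14$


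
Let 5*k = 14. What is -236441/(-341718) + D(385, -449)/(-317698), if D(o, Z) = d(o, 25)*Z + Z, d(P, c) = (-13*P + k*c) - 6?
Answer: -341417097131/54281562582 ≈ -6.2897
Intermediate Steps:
k = 14/5 (k = (⅕)*14 = 14/5 ≈ 2.8000)
d(P, c) = -6 - 13*P + 14*c/5 (d(P, c) = (-13*P + 14*c/5) - 6 = -6 - 13*P + 14*c/5)
D(o, Z) = Z + Z*(64 - 13*o) (D(o, Z) = (-6 - 13*o + (14/5)*25)*Z + Z = (-6 - 13*o + 70)*Z + Z = (64 - 13*o)*Z + Z = Z*(64 - 13*o) + Z = Z + Z*(64 - 13*o))
-236441/(-341718) + D(385, -449)/(-317698) = -236441/(-341718) + (13*(-449)*(5 - 1*385))/(-317698) = -236441*(-1/341718) + (13*(-449)*(5 - 385))*(-1/317698) = 236441/341718 + (13*(-449)*(-380))*(-1/317698) = 236441/341718 + 2218060*(-1/317698) = 236441/341718 - 1109030/158849 = -341417097131/54281562582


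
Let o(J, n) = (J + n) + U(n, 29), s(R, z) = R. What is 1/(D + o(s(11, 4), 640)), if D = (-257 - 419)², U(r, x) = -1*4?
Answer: 1/457623 ≈ 2.1852e-6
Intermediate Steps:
U(r, x) = -4
o(J, n) = -4 + J + n (o(J, n) = (J + n) - 4 = -4 + J + n)
D = 456976 (D = (-676)² = 456976)
1/(D + o(s(11, 4), 640)) = 1/(456976 + (-4 + 11 + 640)) = 1/(456976 + 647) = 1/457623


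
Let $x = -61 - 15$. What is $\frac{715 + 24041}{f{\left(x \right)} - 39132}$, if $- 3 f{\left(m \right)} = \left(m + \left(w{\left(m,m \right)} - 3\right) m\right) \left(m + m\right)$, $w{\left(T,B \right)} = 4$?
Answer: $- \frac{18567}{35125} \approx -0.5286$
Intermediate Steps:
$x = -76$ ($x = -61 - 15 = -76$)
$f{\left(m \right)} = - \frac{4 m^{2}}{3}$ ($f{\left(m \right)} = - \frac{\left(m + \left(4 - 3\right) m\right) \left(m + m\right)}{3} = - \frac{\left(m + 1 m\right) 2 m}{3} = - \frac{\left(m + m\right) 2 m}{3} = - \frac{2 m 2 m}{3} = - \frac{4 m^{2}}{3}$)
$\frac{715 + 24041}{f{\left(x \right)} - 39132} = \frac{715 + 24041}{- \frac{4 \left(-76\right)^{2}}{3} - 39132} = \frac{24756}{\left(- \frac{4}{3}\right) 5776 - 39132} = \frac{24756}{- \frac{23104}{3} - 39132} = \frac{24756}{- \frac{140500}{3}} = 24756 \left(- \frac{3}{140500}\right) = - \frac{18567}{35125}$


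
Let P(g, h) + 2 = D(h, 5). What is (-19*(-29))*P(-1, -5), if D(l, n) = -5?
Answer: -3857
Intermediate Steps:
P(g, h) = -7 (P(g, h) = -2 - 5 = -7)
(-19*(-29))*P(-1, -5) = -19*(-29)*(-7) = 551*(-7) = -3857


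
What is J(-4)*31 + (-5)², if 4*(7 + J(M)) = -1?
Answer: -799/4 ≈ -199.75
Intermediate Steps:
J(M) = -29/4 (J(M) = -7 + (¼)*(-1) = -7 - ¼ = -29/4)
J(-4)*31 + (-5)² = -29/4*31 + (-5)² = -899/4 + 25 = -799/4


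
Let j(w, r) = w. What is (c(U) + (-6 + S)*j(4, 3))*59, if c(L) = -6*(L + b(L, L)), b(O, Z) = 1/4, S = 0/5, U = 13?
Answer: -12213/2 ≈ -6106.5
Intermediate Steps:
S = 0 (S = 0*(1/5) = 0)
b(O, Z) = 1/4
c(L) = -3/2 - 6*L (c(L) = -6*(L + 1/4) = -6*(1/4 + L) = -3/2 - 6*L)
(c(U) + (-6 + S)*j(4, 3))*59 = ((-3/2 - 6*13) + (-6 + 0)*4)*59 = ((-3/2 - 78) - 6*4)*59 = (-159/2 - 24)*59 = -207/2*59 = -12213/2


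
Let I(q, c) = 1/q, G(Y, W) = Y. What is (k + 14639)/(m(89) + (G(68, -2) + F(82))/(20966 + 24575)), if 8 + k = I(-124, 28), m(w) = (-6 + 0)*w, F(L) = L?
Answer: -82622440463/3015524256 ≈ -27.399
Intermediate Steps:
m(w) = -6*w
k = -993/124 (k = -8 + 1/(-124) = -8 - 1/124 = -993/124 ≈ -8.0081)
(k + 14639)/(m(89) + (G(68, -2) + F(82))/(20966 + 24575)) = (-993/124 + 14639)/(-6*89 + (68 + 82)/(20966 + 24575)) = 1814243/(124*(-534 + 150/45541)) = 1814243/(124*(-24318744/45541)) = (1814243/124)*(-45541/24318744) = -82622440463/3015524256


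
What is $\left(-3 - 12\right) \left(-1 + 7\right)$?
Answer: $-90$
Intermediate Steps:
$\left(-3 - 12\right) \left(-1 + 7\right) = \left(-3 - 12\right) 6 = \left(-15\right) 6 = -90$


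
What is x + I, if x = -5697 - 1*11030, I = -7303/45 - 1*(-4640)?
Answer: -551218/45 ≈ -12249.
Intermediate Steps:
I = 201497/45 (I = -7303*1/45 + 4640 = -7303/45 + 4640 = 201497/45 ≈ 4477.7)
x = -16727 (x = -5697 - 11030 = -16727)
x + I = -16727 + 201497/45 = -551218/45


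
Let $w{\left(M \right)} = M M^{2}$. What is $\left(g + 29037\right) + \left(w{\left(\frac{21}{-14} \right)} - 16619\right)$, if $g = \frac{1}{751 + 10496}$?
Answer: $\frac{1117018307}{89976} \approx 12415.0$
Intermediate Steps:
$w{\left(M \right)} = M^{3}$
$g = \frac{1}{11247} \approx 8.8913 \cdot 10^{-5}$
$\left(g + 29037\right) + \left(w{\left(\frac{21}{-14} \right)} - 16619\right) = \left(\frac{1}{11247} + 29037\right) + \left(\left(\frac{21}{-14}\right)^{3} - 16619\right) = \frac{326579140}{11247} - \left(16619 - \left(21 \left(- \frac{1}{14}\right)\right)^{3}\right) = \frac{326579140}{11247} - \left(16619 - \left(- \frac{3}{2}\right)^{3}\right) = \frac{326579140}{11247} - \frac{132979}{8} = \frac{1117018307}{89976}$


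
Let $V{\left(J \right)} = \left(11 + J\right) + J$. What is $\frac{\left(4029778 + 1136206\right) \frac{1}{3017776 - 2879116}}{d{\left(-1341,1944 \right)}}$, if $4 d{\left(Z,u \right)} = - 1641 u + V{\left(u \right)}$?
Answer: $- \frac{5165984}{110449796325} \approx -4.6772 \cdot 10^{-5}$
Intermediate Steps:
$V{\left(J \right)} = 11 + 2 J$
$d{\left(Z,u \right)} = \frac{11}{4} - \frac{1639 u}{4}$ ($d{\left(Z,u \right)} = \frac{- 1641 u + \left(11 + 2 u\right)}{4} = \frac{11 - 1639 u}{4} = \frac{11}{4} - \frac{1639 u}{4}$)
$\frac{\left(4029778 + 1136206\right) \frac{1}{3017776 - 2879116}}{d{\left(-1341,1944 \right)}} = \frac{\left(4029778 + 1136206\right) \frac{1}{3017776 - 2879116}}{\frac{11}{4} - 796554} = \frac{5165984 \cdot \frac{1}{138660}}{\frac{11}{4} - 796554} = \frac{5165984 \cdot \frac{1}{138660}}{- \frac{3186205}{4}} = \frac{1291496}{34665} \left(- \frac{4}{3186205}\right) = - \frac{5165984}{110449796325}$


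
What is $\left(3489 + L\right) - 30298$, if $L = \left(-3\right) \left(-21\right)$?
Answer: $-26746$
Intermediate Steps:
$L = 63$
$\left(3489 + L\right) - 30298 = \left(3489 + 63\right) - 30298 = 3552 - 30298 = -26746$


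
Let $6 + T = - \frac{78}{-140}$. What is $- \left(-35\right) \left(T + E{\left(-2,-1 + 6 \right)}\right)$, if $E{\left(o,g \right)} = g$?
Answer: $- \frac{31}{2} \approx -15.5$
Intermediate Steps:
$T = - \frac{381}{70}$ ($T = -6 - \frac{78}{-140} = -6 - - \frac{39}{70} = -6 + \frac{39}{70} = - \frac{381}{70} \approx -5.4429$)
$- \left(-35\right) \left(T + E{\left(-2,-1 + 6 \right)}\right) = - \left(-35\right) \left(- \frac{381}{70} + \left(-1 + 6\right)\right) = - \left(-35\right) \left(- \frac{381}{70} + 5\right) = - \frac{\left(-35\right) \left(-31\right)}{70} = \left(-1\right) \frac{31}{2} = - \frac{31}{2}$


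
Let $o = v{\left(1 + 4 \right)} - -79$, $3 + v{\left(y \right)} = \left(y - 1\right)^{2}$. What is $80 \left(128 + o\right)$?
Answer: $17600$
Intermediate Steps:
$v{\left(y \right)} = -3 + \left(-1 + y\right)^{2}$ ($v{\left(y \right)} = -3 + \left(y - 1\right)^{2} = -3 + \left(-1 + y\right)^{2}$)
$o = 92$ ($o = \left(-3 + \left(-1 + \left(1 + 4\right)\right)^{2}\right) - -79 = \left(-3 + \left(-1 + 5\right)^{2}\right) + 79 = \left(-3 + 4^{2}\right) + 79 = \left(-3 + 16\right) + 79 = 13 + 79 = 92$)
$80 \left(128 + o\right) = 80 \left(128 + 92\right) = 80 \cdot 220 = 17600$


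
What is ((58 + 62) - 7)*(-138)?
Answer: -15594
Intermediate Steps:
((58 + 62) - 7)*(-138) = (120 - 7)*(-138) = 113*(-138) = -15594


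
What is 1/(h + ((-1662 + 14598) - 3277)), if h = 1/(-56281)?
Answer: 56281/543618178 ≈ 0.00010353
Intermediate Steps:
h = -1/56281 ≈ -1.7768e-5
1/(h + ((-1662 + 14598) - 3277)) = 1/(-1/56281 + ((-1662 + 14598) - 3277)) = 1/(-1/56281 + (12936 - 3277)) = 1/(-1/56281 + 9659) = 1/(543618178/56281) = 56281/543618178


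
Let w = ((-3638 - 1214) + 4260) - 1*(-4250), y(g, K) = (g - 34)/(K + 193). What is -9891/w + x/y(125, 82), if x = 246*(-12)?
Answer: -2970464481/332878 ≈ -8923.6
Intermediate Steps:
y(g, K) = (-34 + g)/(193 + K)
w = 3658 (w = (-4852 + 4260) + 4250 = -592 + 4250 = 3658)
x = -2952
-9891/w + x/y(125, 82) = -9891/3658 - 2952*(193 + 82)/(-34 + 125) = -9891*1/3658 - 2952/(91/275) = -9891/3658 - 2952/((1/275)*91) = -9891/3658 - 2952/91/275 = -9891/3658 - 2952*275/91 = -9891/3658 - 811800/91 = -2970464481/332878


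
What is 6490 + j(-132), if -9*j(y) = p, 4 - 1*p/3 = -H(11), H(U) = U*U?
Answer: 19345/3 ≈ 6448.3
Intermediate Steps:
H(U) = U²
p = 375 (p = 12 - (-3)*11² = 12 - (-3)*121 = 12 - 3*(-121) = 12 + 363 = 375)
j(y) = -125/3 (j(y) = -⅑*375 = -125/3)
6490 + j(-132) = 6490 - 125/3 = 19345/3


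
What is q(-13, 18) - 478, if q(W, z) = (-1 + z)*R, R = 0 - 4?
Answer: -546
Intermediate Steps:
R = -4
q(W, z) = 4 - 4*z (q(W, z) = (-1 + z)*(-4) = 4 - 4*z)
q(-13, 18) - 478 = (4 - 4*18) - 478 = (4 - 72) - 478 = -68 - 478 = -546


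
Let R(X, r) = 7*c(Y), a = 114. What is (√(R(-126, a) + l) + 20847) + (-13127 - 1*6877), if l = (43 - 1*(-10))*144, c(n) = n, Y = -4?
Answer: 843 + 2*√1901 ≈ 930.20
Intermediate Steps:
l = 7632 (l = (43 + 10)*144 = 53*144 = 7632)
R(X, r) = -28 (R(X, r) = 7*(-4) = -28)
(√(R(-126, a) + l) + 20847) + (-13127 - 1*6877) = (√(-28 + 7632) + 20847) + (-13127 - 1*6877) = (√7604 + 20847) + (-13127 - 6877) = (2*√1901 + 20847) - 20004 = (20847 + 2*√1901) - 20004 = 843 + 2*√1901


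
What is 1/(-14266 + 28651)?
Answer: 1/14385 ≈ 6.9517e-5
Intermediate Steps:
1/(-14266 + 28651) = 1/14385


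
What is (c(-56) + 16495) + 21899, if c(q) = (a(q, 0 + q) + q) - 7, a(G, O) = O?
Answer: 38275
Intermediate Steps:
c(q) = -7 + 2*q (c(q) = ((0 + q) + q) - 7 = (q + q) - 7 = 2*q - 7 = -7 + 2*q)
(c(-56) + 16495) + 21899 = ((-7 + 2*(-56)) + 16495) + 21899 = ((-7 - 112) + 16495) + 21899 = (-119 + 16495) + 21899 = 16376 + 21899 = 38275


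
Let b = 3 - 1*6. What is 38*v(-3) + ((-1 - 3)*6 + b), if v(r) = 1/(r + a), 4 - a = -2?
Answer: -43/3 ≈ -14.333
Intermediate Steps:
b = -3 (b = 3 - 6 = -3)
a = 6 (a = 4 - 1*(-2) = 4 + 2 = 6)
v(r) = 1/(6 + r) (v(r) = 1/(r + 6) = 1/(6 + r))
38*v(-3) + ((-1 - 3)*6 + b) = 38/(6 - 3) + ((-1 - 3)*6 - 3) = 38/3 + (-4*6 - 3) = 38*(⅓) + (-24 - 3) = 38/3 - 27 = -43/3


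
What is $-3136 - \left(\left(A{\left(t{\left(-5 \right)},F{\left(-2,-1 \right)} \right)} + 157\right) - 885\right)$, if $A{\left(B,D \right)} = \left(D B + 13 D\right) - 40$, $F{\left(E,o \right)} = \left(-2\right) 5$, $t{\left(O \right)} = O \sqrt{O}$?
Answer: $-2238 - 50 i \sqrt{5} \approx -2238.0 - 111.8 i$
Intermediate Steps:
$t{\left(O \right)} = O^{\frac{3}{2}}$
$F{\left(E,o \right)} = -10$
$A{\left(B,D \right)} = -40 + 13 D + B D$ ($A{\left(B,D \right)} = \left(B D + 13 D\right) - 40 = \left(13 D + B D\right) - 40 = -40 + 13 D + B D$)
$-3136 - \left(\left(A{\left(t{\left(-5 \right)},F{\left(-2,-1 \right)} \right)} + 157\right) - 885\right) = -3136 - \left(\left(\left(-40 + 13 \left(-10\right) + \left(-5\right)^{\frac{3}{2}} \left(-10\right)\right) + 157\right) - 885\right) = -3136 - \left(\left(\left(-40 - 130 + - 5 i \sqrt{5} \left(-10\right)\right) + 157\right) - 885\right) = -3136 - \left(\left(\left(-40 - 130 + 50 i \sqrt{5}\right) + 157\right) - 885\right) = -3136 - \left(\left(\left(-170 + 50 i \sqrt{5}\right) + 157\right) - 885\right) = -3136 - \left(\left(-13 + 50 i \sqrt{5}\right) - 885\right) = -3136 - \left(-898 + 50 i \sqrt{5}\right) = -3136 + \left(898 - 50 i \sqrt{5}\right) = -2238 - 50 i \sqrt{5}$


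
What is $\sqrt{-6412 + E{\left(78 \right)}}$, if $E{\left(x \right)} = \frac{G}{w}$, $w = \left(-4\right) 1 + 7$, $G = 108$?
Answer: $2 i \sqrt{1594} \approx 79.85 i$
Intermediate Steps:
$w = 3$ ($w = -4 + 7 = 3$)
$E{\left(x \right)} = 36$ ($E{\left(x \right)} = \frac{108}{3} = 108 \cdot \frac{1}{3} = 36$)
$\sqrt{-6412 + E{\left(78 \right)}} = \sqrt{-6412 + 36} = \sqrt{-6376} = 2 i \sqrt{1594}$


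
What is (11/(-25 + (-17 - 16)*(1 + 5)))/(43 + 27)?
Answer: -11/15610 ≈ -0.00070468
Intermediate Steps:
(11/(-25 + (-17 - 16)*(1 + 5)))/(43 + 27) = (11/(-25 - 33*6))/70 = (11/(-25 - 198))*(1/70) = (11/(-223))*(1/70) = -1/223*11*(1/70) = -11/223*1/70 = -11/15610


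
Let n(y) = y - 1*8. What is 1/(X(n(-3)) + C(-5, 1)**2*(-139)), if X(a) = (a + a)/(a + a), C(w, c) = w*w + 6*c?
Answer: -1/133578 ≈ -7.4863e-6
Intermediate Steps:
C(w, c) = w**2 + 6*c
n(y) = -8 + y (n(y) = y - 8 = -8 + y)
X(a) = 1 (X(a) = (2*a)/((2*a)) = (2*a)*(1/(2*a)) = 1)
1/(X(n(-3)) + C(-5, 1)**2*(-139)) = 1/(1 + ((-5)**2 + 6*1)**2*(-139)) = 1/(1 + (25 + 6)**2*(-139)) = 1/(1 + 31**2*(-139)) = 1/(1 + 961*(-139)) = 1/(1 - 133579) = 1/(-133578) = -1/133578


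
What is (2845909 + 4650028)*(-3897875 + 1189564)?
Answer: -20301328632407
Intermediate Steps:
(2845909 + 4650028)*(-3897875 + 1189564) = 7495937*(-2708311) = -20301328632407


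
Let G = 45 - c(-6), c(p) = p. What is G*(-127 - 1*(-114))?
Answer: -663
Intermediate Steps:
G = 51 (G = 45 - 1*(-6) = 45 + 6 = 51)
G*(-127 - 1*(-114)) = 51*(-127 - 1*(-114)) = 51*(-127 + 114) = 51*(-13) = -663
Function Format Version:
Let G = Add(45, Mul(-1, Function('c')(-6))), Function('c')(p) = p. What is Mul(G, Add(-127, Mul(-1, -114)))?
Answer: -663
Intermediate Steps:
G = 51 (G = Add(45, Mul(-1, -6)) = Add(45, 6) = 51)
Mul(G, Add(-127, Mul(-1, -114))) = Mul(51, Add(-127, Mul(-1, -114))) = Mul(51, Add(-127, 114)) = Mul(51, -13) = -663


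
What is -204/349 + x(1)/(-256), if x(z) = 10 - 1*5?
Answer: -53969/89344 ≈ -0.60406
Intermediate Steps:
x(z) = 5 (x(z) = 10 - 5 = 5)
-204/349 + x(1)/(-256) = -204/349 + 5/(-256) = -204*1/349 + 5*(-1/256) = -204/349 - 5/256 = -53969/89344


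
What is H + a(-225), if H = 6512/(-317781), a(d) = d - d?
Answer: -6512/317781 ≈ -0.020492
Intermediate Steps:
a(d) = 0
H = -6512/317781 (H = 6512*(-1/317781) = -6512/317781 ≈ -0.020492)
H + a(-225) = -6512/317781 + 0 = -6512/317781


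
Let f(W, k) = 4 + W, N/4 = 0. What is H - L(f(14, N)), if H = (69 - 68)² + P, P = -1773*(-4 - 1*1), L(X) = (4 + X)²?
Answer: 8382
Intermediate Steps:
N = 0 (N = 4*0 = 0)
P = 8865 (P = -1773*(-4 - 1) = -1773*(-5) = 8865)
H = 8866 (H = (69 - 68)² + 8865 = 1² + 8865 = 1 + 8865 = 8866)
H - L(f(14, N)) = 8866 - (4 + (4 + 14))² = 8866 - (4 + 18)² = 8866 - 1*22² = 8866 - 1*484 = 8866 - 484 = 8382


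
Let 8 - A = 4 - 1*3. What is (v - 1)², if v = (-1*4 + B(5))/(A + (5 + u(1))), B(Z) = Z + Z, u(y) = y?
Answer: 49/169 ≈ 0.28994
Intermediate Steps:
B(Z) = 2*Z
A = 7 (A = 8 - (4 - 1*3) = 8 - (4 - 3) = 8 - 1*1 = 8 - 1 = 7)
v = 6/13 (v = (-1*4 + 2*5)/(7 + (5 + 1)) = (-4 + 10)/(7 + 6) = 6/13 ≈ 0.46154)
(v - 1)² = (6/13 - 1)² = (-7/13)² = 49/169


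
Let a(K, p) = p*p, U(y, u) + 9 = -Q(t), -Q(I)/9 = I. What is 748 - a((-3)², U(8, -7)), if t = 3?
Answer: 424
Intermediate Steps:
Q(I) = -9*I
U(y, u) = 18 (U(y, u) = -9 - (-9)*3 = -9 - 1*(-27) = -9 + 27 = 18)
a(K, p) = p²
748 - a((-3)², U(8, -7)) = 748 - 1*18² = 748 - 1*324 = 748 - 324 = 424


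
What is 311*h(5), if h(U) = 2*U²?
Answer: 15550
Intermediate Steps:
311*h(5) = 311*(2*5²) = 311*(2*25) = 311*50 = 15550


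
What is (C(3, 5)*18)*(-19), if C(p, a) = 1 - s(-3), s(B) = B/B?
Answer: 0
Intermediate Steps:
s(B) = 1
C(p, a) = 0 (C(p, a) = 1 - 1*1 = 1 - 1 = 0)
(C(3, 5)*18)*(-19) = (0*18)*(-19) = 0*(-19) = 0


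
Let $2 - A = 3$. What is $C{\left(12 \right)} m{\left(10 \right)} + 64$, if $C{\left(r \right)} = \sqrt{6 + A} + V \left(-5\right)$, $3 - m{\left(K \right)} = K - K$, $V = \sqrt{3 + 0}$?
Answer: $64 - 15 \sqrt{3} + 3 \sqrt{5} \approx 44.727$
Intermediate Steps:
$V = \sqrt{3} \approx 1.732$
$m{\left(K \right)} = 3$ ($m{\left(K \right)} = 3 - \left(K - K\right) = 3 - 0 = 3 + 0 = 3$)
$A = -1$ ($A = 2 - 3 = -1$)
$C{\left(r \right)} = \sqrt{5} - 5 \sqrt{3}$ ($C{\left(r \right)} = \sqrt{6 - 1} + \sqrt{3} \left(-5\right) = \sqrt{5} - 5 \sqrt{3}$)
$C{\left(12 \right)} m{\left(10 \right)} + 64 = \left(\sqrt{5} - 5 \sqrt{3}\right) 3 + 64 = \left(- 15 \sqrt{3} + 3 \sqrt{5}\right) + 64 = 64 - 15 \sqrt{3} + 3 \sqrt{5}$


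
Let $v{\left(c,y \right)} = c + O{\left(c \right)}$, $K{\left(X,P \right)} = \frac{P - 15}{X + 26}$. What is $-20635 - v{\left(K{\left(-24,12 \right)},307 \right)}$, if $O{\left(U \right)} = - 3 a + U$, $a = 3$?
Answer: $-20623$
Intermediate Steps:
$O{\left(U \right)} = -9 + U$ ($O{\left(U \right)} = \left(-3\right) 3 + U = -9 + U$)
$K{\left(X,P \right)} = \frac{-15 + P}{26 + X}$
$v{\left(c,y \right)} = -9 + 2 c$ ($v{\left(c,y \right)} = c + \left(-9 + c\right) = -9 + 2 c$)
$-20635 - v{\left(K{\left(-24,12 \right)},307 \right)} = -20635 - \left(-9 + 2 \frac{-15 + 12}{26 - 24}\right) = -20635 - \left(-9 + 2 \cdot \frac{1}{2} \left(-3\right)\right) = -20635 - \left(-9 + 2 \left(- \frac{3}{2}\right)\right) = -20635 - \left(-9 - 3\right) = -20635 - -12 = -20635 + 12 = -20623$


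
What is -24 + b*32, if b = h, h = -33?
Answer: -1080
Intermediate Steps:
b = -33
-24 + b*32 = -24 - 33*32 = -24 - 1056 = -1080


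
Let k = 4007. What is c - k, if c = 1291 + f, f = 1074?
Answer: -1642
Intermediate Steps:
c = 2365 (c = 1291 + 1074 = 2365)
c - k = 2365 - 1*4007 = 2365 - 4007 = -1642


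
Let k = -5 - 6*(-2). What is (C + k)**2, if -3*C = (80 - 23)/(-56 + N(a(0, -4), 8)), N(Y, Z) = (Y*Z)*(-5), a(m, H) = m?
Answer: 168921/3136 ≈ 53.865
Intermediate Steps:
N(Y, Z) = -5*Y*Z
C = 19/56 (C = -(80 - 23)/(3*(-56 - 5*0*8)) = -19/(-56 + 0) = -19/(-56) = -19*(-1)/56 = -1/3*(-57/56) = 19/56 ≈ 0.33929)
k = 7 (k = -5 + 12 = 7)
(C + k)**2 = (19/56 + 7)**2 = (411/56)**2 = 168921/3136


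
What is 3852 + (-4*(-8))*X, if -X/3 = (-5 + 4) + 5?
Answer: 3468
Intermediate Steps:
X = -12 (X = -3*((-5 + 4) + 5) = -3*(-1 + 5) = -3*4 = -12)
3852 + (-4*(-8))*X = 3852 - 4*(-8)*(-12) = 3852 + 32*(-12) = 3852 - 384 = 3468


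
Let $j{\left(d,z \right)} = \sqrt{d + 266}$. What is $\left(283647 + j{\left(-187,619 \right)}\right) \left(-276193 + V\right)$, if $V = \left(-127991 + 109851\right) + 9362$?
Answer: $-80831169237 - 284971 \sqrt{79} \approx -8.0834 \cdot 10^{10}$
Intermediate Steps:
$j{\left(d,z \right)} = \sqrt{266 + d}$
$V = -8778$ ($V = -18140 + 9362 = -8778$)
$\left(283647 + j{\left(-187,619 \right)}\right) \left(-276193 + V\right) = \left(283647 + \sqrt{266 - 187}\right) \left(-276193 - 8778\right) = \left(283647 + \sqrt{79}\right) \left(-284971\right) = -80831169237 - 284971 \sqrt{79}$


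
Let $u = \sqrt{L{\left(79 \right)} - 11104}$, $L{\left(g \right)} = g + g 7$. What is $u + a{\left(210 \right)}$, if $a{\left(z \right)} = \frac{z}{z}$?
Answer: $1 + 2 i \sqrt{2618} \approx 1.0 + 102.33 i$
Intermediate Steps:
$a{\left(z \right)} = 1$
$L{\left(g \right)} = 8 g$ ($L{\left(g \right)} = g + 7 g = 8 g$)
$u = 2 i \sqrt{2618}$ ($u = \sqrt{8 \cdot 79 - 11104} = \sqrt{632 - 11104} = \sqrt{-10472} = 2 i \sqrt{2618} \approx 102.33 i$)
$u + a{\left(210 \right)} = 2 i \sqrt{2618} + 1 = 1 + 2 i \sqrt{2618}$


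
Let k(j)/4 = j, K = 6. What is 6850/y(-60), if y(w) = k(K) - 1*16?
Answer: 3425/4 ≈ 856.25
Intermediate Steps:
k(j) = 4*j
y(w) = 8 (y(w) = 4*6 - 1*16 = 24 - 16 = 8)
6850/y(-60) = 6850/8 = 6850*(1/8) = 3425/4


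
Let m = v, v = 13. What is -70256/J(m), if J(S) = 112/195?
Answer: -856245/7 ≈ -1.2232e+5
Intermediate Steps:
m = 13
J(S) = 112/195 (J(S) = 112*(1/195) = 112/195)
-70256/J(m) = -70256/112/195 = -70256*195/112 = -856245/7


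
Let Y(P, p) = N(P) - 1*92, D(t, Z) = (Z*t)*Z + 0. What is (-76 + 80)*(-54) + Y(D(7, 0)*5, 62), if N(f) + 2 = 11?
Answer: -299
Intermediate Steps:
N(f) = 9 (N(f) = -2 + 11 = 9)
D(t, Z) = t*Z² (D(t, Z) = t*Z² + 0 = t*Z²)
Y(P, p) = -83 (Y(P, p) = 9 - 1*92 = 9 - 92 = -83)
(-76 + 80)*(-54) + Y(D(7, 0)*5, 62) = (-76 + 80)*(-54) - 83 = 4*(-54) - 83 = -216 - 83 = -299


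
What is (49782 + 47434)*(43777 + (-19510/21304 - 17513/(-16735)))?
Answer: 189662697912637264/44565305 ≈ 4.2558e+9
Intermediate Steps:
(49782 + 47434)*(43777 + (-19510/21304 - 17513/(-16735))) = 97216*(43777 + (-19510*1/21304 - 17513*(-1/16735))) = 97216*(43777 + (-9755/10652 + 17513/16735)) = 97216*(43777 + 23298551/178261220) = 97216*(7803764726491/178261220) = 189662697912637264/44565305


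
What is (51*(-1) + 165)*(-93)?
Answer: -10602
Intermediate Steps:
(51*(-1) + 165)*(-93) = (-51 + 165)*(-93) = 114*(-93) = -10602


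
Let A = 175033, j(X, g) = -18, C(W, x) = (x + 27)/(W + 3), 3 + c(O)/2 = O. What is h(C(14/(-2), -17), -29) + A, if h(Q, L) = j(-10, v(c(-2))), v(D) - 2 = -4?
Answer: 175015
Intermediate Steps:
c(O) = -6 + 2*O
C(W, x) = (27 + x)/(3 + W)
v(D) = -2 (v(D) = 2 - 4 = -2)
h(Q, L) = -18
h(C(14/(-2), -17), -29) + A = -18 + 175033 = 175015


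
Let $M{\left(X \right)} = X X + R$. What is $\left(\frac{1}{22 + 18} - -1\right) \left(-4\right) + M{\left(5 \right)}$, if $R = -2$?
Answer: $\frac{189}{10} \approx 18.9$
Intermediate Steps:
$M{\left(X \right)} = -2 + X^{2}$ ($M{\left(X \right)} = X X - 2 = X^{2} - 2 = -2 + X^{2}$)
$\left(\frac{1}{22 + 18} - -1\right) \left(-4\right) + M{\left(5 \right)} = \left(\frac{1}{22 + 18} - -1\right) \left(-4\right) - \left(2 - 5^{2}\right) = \left(\frac{1}{40} + 1\right) \left(-4\right) + \left(-2 + 25\right) = \left(\frac{1}{40} + 1\right) \left(-4\right) + 23 = \frac{41}{40} \left(-4\right) + 23 = - \frac{41}{10} + 23 = \frac{189}{10}$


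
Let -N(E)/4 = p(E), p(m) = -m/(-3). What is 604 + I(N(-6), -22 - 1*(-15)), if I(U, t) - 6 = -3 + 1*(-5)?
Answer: 602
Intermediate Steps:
p(m) = m/3 (p(m) = -m*(-1)/3 = -(-1)*m/3 = m/3)
N(E) = -4*E/3
I(U, t) = -2 (I(U, t) = 6 + (-3 + 1*(-5)) = 6 + (-3 - 5) = 6 - 8 = -2)
604 + I(N(-6), -22 - 1*(-15)) = 604 - 2 = 602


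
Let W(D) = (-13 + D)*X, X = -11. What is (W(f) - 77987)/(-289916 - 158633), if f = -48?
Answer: 77316/448549 ≈ 0.17237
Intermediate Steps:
W(D) = 143 - 11*D (W(D) = (-13 + D)*(-11) = 143 - 11*D)
(W(f) - 77987)/(-289916 - 158633) = ((143 - 11*(-48)) - 77987)/(-289916 - 158633) = ((143 + 528) - 77987)/(-448549) = (671 - 77987)*(-1/448549) = -77316*(-1/448549) = 77316/448549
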